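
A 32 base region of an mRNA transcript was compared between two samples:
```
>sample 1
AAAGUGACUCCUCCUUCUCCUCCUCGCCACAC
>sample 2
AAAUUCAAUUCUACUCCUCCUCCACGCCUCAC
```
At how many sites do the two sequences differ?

Comparing position by position, 8 sites differ: 4 (G/U), 6 (G/C), 8 (C/A), 10 (C/U), 13 (C/A), 16 (U/C), 24 (U/A), 29 (A/U).

8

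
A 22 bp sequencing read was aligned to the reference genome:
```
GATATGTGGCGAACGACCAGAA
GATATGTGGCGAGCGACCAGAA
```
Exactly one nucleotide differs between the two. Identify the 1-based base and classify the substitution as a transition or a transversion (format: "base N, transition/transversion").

Base 13 changes A→G. A is a purine and G is a purine, so this is a transition.

base 13, transition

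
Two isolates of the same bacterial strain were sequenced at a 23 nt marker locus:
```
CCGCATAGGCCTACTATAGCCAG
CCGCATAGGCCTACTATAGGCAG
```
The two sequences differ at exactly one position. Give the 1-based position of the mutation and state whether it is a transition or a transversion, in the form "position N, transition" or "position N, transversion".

position 20, transversion

The sequences differ only at position 20: C→G (pyrimidine→purine), a transversion.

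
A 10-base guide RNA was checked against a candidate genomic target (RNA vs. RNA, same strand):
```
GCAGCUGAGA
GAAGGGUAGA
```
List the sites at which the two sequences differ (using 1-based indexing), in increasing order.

2, 5, 6, 7

Differences at site 2 (C→A), site 5 (C→G), site 6 (U→G), site 7 (G→U).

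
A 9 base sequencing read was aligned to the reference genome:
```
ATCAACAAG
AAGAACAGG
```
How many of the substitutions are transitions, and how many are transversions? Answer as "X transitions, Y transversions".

1 transition, 2 transversions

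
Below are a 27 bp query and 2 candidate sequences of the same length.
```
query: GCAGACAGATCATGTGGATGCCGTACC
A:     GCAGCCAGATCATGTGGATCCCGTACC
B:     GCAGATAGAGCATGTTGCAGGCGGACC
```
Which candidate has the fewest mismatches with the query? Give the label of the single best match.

A

Hamming distances to query — A: 2; B: 7.
Smallest is A with 2 mismatches.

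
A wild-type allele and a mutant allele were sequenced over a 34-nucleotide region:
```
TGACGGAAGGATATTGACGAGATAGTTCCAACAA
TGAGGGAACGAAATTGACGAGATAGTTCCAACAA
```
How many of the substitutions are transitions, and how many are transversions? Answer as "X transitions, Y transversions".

0 transitions, 3 transversions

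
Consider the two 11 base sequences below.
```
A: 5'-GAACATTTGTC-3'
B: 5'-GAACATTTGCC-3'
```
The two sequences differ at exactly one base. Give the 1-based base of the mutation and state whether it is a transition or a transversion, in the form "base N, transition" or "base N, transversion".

base 10, transition

Base 10 changes T→C. T is a pyrimidine and C is a pyrimidine, so this is a transition.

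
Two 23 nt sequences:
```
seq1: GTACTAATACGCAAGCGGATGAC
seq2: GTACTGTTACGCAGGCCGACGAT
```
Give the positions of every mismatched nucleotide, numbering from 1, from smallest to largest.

6, 7, 14, 17, 20, 23

Differences at position 6 (A→G), position 7 (A→T), position 14 (A→G), position 17 (G→C), position 20 (T→C), position 23 (C→T).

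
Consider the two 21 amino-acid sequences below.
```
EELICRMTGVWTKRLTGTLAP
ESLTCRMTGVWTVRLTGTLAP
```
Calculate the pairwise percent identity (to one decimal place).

85.7%

3 positions differ (2, 4, 13), so 18 of 21 match: 18/21 = 85.71%.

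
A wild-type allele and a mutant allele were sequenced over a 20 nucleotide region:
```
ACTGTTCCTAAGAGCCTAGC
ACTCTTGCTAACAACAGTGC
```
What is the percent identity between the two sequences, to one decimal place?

65.0%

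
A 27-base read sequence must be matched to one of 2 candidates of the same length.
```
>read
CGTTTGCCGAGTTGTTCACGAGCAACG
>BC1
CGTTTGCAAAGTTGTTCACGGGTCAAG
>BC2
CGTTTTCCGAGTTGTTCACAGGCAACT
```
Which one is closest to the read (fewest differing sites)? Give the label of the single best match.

BC2

BC1 differs at 6 sites; BC2 differs at 4 sites. The closest is BC2.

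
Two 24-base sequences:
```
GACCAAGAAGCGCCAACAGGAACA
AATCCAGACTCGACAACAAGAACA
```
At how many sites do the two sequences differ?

7

Mismatches (1-based): site 1: G→A; site 3: C→T; site 5: A→C; site 9: A→C; site 10: G→T; site 13: C→A; site 19: G→A.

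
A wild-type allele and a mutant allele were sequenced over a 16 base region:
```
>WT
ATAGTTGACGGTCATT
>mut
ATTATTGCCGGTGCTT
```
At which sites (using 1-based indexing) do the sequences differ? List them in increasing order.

3, 4, 8, 13, 14

Scanning 1-based: 3: A/T; 4: G/A; 8: A/C; 13: C/G; 14: A/C.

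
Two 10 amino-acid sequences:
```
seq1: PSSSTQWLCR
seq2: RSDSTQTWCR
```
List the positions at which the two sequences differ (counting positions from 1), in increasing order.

Differences at position 1 (P→R), position 3 (S→D), position 7 (W→T), position 8 (L→W).

1, 3, 7, 8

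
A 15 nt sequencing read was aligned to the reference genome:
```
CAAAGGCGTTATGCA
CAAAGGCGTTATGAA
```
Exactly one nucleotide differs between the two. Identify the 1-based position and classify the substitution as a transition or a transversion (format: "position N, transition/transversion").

The sequences differ only at position 14: C→A (pyrimidine→purine), a transversion.

position 14, transversion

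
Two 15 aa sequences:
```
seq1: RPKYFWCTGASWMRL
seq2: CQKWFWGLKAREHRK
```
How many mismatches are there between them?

Comparing position by position, 10 residues differ: 1 (R/C), 2 (P/Q), 4 (Y/W), 7 (C/G), 8 (T/L), 9 (G/K), 11 (S/R), 12 (W/E), 13 (M/H), 15 (L/K).

10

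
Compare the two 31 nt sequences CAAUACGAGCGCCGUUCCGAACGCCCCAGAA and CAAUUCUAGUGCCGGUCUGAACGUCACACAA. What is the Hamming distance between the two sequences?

8

The sequences differ at positions 5, 7, 10, 15, 18, 24, 26, 29 (1-based) — 8 in total.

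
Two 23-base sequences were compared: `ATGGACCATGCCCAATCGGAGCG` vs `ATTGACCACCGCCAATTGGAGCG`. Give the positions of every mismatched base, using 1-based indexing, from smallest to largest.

3, 9, 10, 11, 17

Scanning 1-based: 3: G/T; 9: T/C; 10: G/C; 11: C/G; 17: C/T.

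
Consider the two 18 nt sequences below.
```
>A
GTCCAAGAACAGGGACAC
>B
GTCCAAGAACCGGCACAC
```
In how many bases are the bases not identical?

Mismatches (1-based): base 11: A→C; base 14: G→C.

2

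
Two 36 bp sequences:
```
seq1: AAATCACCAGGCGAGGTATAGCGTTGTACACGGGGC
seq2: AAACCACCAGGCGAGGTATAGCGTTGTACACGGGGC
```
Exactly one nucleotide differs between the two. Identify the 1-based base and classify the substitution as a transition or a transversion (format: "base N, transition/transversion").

The sequences differ only at base 4: T→C (pyrimidine→pyrimidine), a transition.

base 4, transition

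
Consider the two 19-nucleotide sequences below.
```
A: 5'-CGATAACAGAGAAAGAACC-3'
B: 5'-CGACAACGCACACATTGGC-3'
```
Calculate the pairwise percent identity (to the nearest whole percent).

53%

9 positions differ (4, 8, 9, 11, 13, 15, 16, 17, 18), so 10 of 19 match: 10/19 = 52.63%.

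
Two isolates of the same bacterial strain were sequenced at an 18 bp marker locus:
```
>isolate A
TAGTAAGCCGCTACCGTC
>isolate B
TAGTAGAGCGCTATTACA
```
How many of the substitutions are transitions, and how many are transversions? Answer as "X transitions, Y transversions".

Mismatches (1-based):
position 6: A→G (purine→purine, transition)
position 7: G→A (purine→purine, transition)
position 8: C→G (pyrimidine→purine, transversion)
position 14: C→T (pyrimidine→pyrimidine, transition)
position 15: C→T (pyrimidine→pyrimidine, transition)
position 16: G→A (purine→purine, transition)
position 17: T→C (pyrimidine→pyrimidine, transition)
position 18: C→A (pyrimidine→purine, transversion)

6 transitions, 2 transversions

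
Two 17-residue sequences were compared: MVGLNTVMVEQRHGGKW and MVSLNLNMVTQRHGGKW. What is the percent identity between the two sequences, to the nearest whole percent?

Mismatches at positions 3, 6, 7, 10 (1-based): 4 of 17.
Identical positions: 13/17 = 76.47% → 76%.

76%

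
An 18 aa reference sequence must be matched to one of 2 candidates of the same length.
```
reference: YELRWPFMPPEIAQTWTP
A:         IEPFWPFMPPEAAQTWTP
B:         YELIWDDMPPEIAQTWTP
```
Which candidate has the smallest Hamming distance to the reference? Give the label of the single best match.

B

Hamming distances to reference — A: 4; B: 3.
Smallest is B with 3 mismatches.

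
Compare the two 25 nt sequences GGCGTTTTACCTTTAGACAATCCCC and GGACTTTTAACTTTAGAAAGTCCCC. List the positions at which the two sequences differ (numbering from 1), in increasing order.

3, 4, 10, 18, 20

Differences at position 3 (C→A), position 4 (G→C), position 10 (C→A), position 18 (C→A), position 20 (A→G).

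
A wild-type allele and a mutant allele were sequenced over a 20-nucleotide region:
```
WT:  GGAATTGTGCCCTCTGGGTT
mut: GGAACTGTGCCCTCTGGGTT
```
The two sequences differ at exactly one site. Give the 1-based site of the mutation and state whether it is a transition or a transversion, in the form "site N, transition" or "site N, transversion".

site 5, transition

Site 5 changes T→C. T is a pyrimidine and C is a pyrimidine, so this is a transition.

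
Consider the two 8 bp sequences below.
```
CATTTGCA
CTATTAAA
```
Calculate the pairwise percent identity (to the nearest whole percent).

50%

Mismatches at positions 2, 3, 6, 7 (1-based): 4 of 8.
Identical positions: 4/8 = 50% → 50%.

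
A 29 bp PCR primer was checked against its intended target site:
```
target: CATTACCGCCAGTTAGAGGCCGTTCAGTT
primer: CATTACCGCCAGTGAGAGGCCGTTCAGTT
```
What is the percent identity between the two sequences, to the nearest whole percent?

97%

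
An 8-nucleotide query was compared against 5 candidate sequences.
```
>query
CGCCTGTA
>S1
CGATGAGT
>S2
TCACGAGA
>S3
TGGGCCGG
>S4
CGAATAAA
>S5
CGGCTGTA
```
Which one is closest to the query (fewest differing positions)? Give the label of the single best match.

Hamming distances to query — S1: 6; S2: 6; S3: 7; S4: 4; S5: 1.
Smallest is S5 with 1 mismatch.

S5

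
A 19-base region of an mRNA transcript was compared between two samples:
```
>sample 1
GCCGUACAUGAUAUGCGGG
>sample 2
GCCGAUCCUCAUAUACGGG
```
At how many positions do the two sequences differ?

Mismatches (1-based): position 5: U→A; position 6: A→U; position 8: A→C; position 10: G→C; position 15: G→A.

5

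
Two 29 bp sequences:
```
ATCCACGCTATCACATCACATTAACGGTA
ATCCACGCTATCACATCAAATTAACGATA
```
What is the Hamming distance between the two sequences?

2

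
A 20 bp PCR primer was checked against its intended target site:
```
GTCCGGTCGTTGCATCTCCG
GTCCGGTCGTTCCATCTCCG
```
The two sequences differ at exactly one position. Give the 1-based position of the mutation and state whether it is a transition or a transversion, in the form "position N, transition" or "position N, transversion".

position 12, transversion

Position 12 changes G→C. G is a purine and C is a pyrimidine, so this is a transversion.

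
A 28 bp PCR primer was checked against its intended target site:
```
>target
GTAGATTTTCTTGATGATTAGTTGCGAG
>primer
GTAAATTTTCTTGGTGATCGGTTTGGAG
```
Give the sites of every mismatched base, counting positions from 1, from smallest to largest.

4, 14, 19, 20, 24, 25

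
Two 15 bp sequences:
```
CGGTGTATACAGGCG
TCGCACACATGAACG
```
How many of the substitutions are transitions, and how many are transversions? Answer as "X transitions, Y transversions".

9 transitions, 1 transversion

Transitions (purine↔purine or pyrimidine↔pyrimidine): 1 C→T, 4 T→C, 5 G→A, 6 T→C, 8 T→C, 10 C→T, 11 A→G, 12 G→A, 13 G→A.
Transversions (purine↔pyrimidine): 2 G→C.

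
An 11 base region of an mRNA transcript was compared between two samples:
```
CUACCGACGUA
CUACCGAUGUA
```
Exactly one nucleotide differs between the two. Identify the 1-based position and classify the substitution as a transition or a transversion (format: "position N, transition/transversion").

Position 8 changes C→U. C is a pyrimidine and U is a pyrimidine, so this is a transition.

position 8, transition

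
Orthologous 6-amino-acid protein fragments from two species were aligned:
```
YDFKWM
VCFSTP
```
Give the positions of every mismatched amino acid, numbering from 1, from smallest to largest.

Differences at position 1 (Y→V), position 2 (D→C), position 4 (K→S), position 5 (W→T), position 6 (M→P).

1, 2, 4, 5, 6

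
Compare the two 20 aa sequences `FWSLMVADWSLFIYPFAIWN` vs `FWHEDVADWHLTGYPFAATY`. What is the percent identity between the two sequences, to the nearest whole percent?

55%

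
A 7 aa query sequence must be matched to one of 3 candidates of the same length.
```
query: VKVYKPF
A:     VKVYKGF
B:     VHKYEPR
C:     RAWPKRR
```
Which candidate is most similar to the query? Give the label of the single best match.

A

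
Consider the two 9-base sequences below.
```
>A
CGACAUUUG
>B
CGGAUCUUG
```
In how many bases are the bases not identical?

Mismatches (1-based): base 3: A→G; base 4: C→A; base 5: A→U; base 6: U→C.

4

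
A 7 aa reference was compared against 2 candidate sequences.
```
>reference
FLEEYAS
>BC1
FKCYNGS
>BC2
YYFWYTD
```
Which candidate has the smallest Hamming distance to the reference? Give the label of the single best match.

BC1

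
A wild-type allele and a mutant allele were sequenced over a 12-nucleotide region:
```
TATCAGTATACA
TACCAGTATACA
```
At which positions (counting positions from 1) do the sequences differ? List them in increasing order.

Scanning 1-based: 3: T/C.

3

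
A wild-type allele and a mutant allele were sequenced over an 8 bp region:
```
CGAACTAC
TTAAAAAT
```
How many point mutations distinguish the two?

5

Comparing position by position, 5 bases differ: 1 (C/T), 2 (G/T), 5 (C/A), 6 (T/A), 8 (C/T).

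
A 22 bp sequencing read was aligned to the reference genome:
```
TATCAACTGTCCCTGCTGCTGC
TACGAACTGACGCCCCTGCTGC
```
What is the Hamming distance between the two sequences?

The sequences differ at bases 3, 4, 10, 12, 14, 15 (1-based) — 6 in total.

6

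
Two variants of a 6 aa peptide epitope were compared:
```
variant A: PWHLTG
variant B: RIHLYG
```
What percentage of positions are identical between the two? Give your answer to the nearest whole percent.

3 positions differ (1, 2, 5), so 3 of 6 match: 3/6 = 50%.

50%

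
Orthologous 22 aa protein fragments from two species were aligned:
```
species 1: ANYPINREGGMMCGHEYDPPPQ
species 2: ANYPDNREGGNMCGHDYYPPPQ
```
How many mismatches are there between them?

Mismatches (1-based): position 5: I→D; position 11: M→N; position 16: E→D; position 18: D→Y.

4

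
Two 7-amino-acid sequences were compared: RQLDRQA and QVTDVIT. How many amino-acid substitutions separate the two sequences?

6

The sequences differ at residues 1, 2, 3, 5, 6, 7 (1-based) — 6 in total.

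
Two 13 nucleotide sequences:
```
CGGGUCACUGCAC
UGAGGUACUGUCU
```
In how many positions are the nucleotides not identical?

7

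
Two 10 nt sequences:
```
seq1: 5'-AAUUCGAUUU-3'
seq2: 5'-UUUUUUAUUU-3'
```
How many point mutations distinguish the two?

Comparing position by position, 4 positions differ: 1 (A/U), 2 (A/U), 5 (C/U), 6 (G/U).

4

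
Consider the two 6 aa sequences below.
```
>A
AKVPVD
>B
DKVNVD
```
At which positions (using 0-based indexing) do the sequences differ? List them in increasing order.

0, 3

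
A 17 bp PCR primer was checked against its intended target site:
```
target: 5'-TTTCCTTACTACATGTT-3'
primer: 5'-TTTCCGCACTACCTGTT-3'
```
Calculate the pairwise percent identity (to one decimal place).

3 positions differ (6, 7, 13), so 14 of 17 match: 14/17 = 82.35%.

82.4%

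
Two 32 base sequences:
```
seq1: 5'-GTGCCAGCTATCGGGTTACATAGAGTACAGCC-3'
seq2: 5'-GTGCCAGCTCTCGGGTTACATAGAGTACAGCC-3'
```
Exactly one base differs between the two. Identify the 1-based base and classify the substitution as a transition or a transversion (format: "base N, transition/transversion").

base 10, transversion

The sequences differ only at base 10: A→C (purine→pyrimidine), a transversion.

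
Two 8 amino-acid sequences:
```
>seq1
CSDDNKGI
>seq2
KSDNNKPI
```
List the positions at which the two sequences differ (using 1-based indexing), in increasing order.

1, 4, 7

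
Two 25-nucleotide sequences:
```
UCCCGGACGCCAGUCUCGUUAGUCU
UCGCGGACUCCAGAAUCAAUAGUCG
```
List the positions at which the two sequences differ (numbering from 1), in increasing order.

3, 9, 14, 15, 18, 19, 25

Differences at position 3 (C→G), position 9 (G→U), position 14 (U→A), position 15 (C→A), position 18 (G→A), position 19 (U→A), position 25 (U→G).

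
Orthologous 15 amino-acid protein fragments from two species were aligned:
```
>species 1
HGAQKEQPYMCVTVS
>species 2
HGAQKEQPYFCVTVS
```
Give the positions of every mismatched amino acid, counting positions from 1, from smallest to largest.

10

Differences at position 10 (M→F).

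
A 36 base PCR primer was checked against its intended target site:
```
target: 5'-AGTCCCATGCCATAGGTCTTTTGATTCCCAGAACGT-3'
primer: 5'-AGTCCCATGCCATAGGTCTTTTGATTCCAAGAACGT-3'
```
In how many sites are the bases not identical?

Mismatches (1-based): site 29: C→A.

1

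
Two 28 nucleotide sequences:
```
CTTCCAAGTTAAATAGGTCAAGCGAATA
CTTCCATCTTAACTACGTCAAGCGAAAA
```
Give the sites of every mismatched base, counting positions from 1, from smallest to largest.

7, 8, 13, 16, 27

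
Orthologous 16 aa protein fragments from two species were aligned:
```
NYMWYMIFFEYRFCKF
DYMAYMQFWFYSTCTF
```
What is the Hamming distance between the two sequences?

8

Comparing position by position, 8 positions differ: 1 (N/D), 4 (W/A), 7 (I/Q), 9 (F/W), 10 (E/F), 12 (R/S), 13 (F/T), 15 (K/T).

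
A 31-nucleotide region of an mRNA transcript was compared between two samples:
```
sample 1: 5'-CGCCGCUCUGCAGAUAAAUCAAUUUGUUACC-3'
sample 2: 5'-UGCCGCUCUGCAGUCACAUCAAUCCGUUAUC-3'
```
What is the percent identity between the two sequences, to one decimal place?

77.4%

7 positions differ (1, 14, 15, 17, 24, 25, 30), so 24 of 31 match: 24/31 = 77.42%.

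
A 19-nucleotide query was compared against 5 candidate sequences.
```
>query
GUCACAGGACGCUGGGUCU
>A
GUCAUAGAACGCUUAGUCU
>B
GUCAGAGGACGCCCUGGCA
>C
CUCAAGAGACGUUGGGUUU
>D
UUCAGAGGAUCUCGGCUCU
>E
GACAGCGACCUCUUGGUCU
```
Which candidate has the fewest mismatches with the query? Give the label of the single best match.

A

Hamming distances to query — A: 4; B: 6; C: 6; D: 7; E: 7.
Smallest is A with 4 mismatches.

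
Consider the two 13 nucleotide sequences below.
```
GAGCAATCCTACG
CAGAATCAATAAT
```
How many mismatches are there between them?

Comparing position by position, 8 sites differ: 1 (G/C), 4 (C/A), 6 (A/T), 7 (T/C), 8 (C/A), 9 (C/A), 12 (C/A), 13 (G/T).

8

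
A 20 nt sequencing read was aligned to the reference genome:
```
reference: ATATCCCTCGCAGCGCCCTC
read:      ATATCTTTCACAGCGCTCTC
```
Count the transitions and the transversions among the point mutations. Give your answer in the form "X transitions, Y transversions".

4 transitions, 0 transversions

Transitions (purine↔purine or pyrimidine↔pyrimidine): 6 C→T, 7 C→T, 10 G→A, 17 C→T.
Transversions (purine↔pyrimidine): none.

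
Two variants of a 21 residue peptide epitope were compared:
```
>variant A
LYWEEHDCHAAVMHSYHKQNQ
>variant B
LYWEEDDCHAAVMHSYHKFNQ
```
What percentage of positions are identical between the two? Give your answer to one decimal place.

90.5%

2 positions differ (6, 19), so 19 of 21 match: 19/21 = 90.48%.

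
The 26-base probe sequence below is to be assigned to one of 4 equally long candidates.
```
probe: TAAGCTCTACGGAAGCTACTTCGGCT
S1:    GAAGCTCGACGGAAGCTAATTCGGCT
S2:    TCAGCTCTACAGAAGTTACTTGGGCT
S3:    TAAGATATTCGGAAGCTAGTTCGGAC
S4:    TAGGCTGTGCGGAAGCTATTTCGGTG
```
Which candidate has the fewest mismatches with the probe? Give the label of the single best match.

S1 differs at 3 sites; S2 differs at 4 sites; S3 differs at 6 sites; S4 differs at 6 sites. The closest is S1.

S1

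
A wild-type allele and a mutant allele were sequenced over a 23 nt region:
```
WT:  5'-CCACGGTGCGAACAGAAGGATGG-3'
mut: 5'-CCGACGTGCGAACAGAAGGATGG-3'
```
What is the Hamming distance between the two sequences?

3

The sequences differ at sites 3, 4, 5 (1-based) — 3 in total.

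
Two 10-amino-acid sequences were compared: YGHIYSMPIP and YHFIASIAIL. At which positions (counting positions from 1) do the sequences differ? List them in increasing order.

Differences at position 2 (G→H), position 3 (H→F), position 5 (Y→A), position 7 (M→I), position 8 (P→A), position 10 (P→L).

2, 3, 5, 7, 8, 10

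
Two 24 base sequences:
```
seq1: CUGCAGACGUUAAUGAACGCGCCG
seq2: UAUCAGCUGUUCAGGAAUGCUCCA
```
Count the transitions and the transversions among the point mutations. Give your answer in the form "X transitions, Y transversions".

Mismatches (1-based):
position 1: C→U (pyrimidine→pyrimidine, transition)
position 2: U→A (pyrimidine→purine, transversion)
position 3: G→U (purine→pyrimidine, transversion)
position 7: A→C (purine→pyrimidine, transversion)
position 8: C→U (pyrimidine→pyrimidine, transition)
position 12: A→C (purine→pyrimidine, transversion)
position 14: U→G (pyrimidine→purine, transversion)
position 18: C→U (pyrimidine→pyrimidine, transition)
position 21: G→U (purine→pyrimidine, transversion)
position 24: G→A (purine→purine, transition)

4 transitions, 6 transversions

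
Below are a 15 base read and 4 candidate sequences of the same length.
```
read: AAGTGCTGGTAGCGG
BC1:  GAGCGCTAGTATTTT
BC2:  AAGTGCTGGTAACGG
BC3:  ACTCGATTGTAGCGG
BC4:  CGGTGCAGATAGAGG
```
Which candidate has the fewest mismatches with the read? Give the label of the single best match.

BC1 differs at 7 positions; BC2 differs at 1 position; BC3 differs at 5 positions; BC4 differs at 5 positions. The closest is BC2.

BC2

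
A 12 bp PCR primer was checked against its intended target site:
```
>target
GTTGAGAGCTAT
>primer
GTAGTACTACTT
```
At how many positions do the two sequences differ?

8

Comparing position by position, 8 positions differ: 3 (T/A), 5 (A/T), 6 (G/A), 7 (A/C), 8 (G/T), 9 (C/A), 10 (T/C), 11 (A/T).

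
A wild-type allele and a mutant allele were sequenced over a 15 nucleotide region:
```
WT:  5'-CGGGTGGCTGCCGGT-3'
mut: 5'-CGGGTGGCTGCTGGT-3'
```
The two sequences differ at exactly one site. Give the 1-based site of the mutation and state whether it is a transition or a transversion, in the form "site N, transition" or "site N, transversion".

Site 12 changes C→T. C is a pyrimidine and T is a pyrimidine, so this is a transition.

site 12, transition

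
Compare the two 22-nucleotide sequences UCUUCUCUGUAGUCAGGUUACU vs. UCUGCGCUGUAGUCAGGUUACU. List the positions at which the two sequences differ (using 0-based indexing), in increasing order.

3, 5

Differences at position 3 (U→G), position 5 (U→G).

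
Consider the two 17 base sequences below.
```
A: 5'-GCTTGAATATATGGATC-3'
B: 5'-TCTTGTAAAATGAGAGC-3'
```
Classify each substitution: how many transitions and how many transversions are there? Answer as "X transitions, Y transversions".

Transitions (purine↔purine or pyrimidine↔pyrimidine): 13 G→A.
Transversions (purine↔pyrimidine): 1 G→T, 6 A→T, 8 T→A, 10 T→A, 11 A→T, 12 T→G, 16 T→G.

1 transition, 7 transversions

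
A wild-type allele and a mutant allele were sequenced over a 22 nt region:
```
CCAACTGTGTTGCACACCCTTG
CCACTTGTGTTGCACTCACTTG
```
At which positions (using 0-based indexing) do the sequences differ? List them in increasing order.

3, 4, 15, 17

Scanning 0-based: 3: A/C; 4: C/T; 15: A/T; 17: C/A.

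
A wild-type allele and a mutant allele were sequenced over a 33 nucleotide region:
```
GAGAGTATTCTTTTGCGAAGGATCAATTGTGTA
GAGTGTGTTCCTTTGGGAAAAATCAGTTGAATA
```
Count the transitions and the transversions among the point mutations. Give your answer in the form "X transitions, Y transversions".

6 transitions, 3 transversions

Transitions (purine↔purine or pyrimidine↔pyrimidine): 7 A→G, 11 T→C, 20 G→A, 21 G→A, 26 A→G, 31 G→A.
Transversions (purine↔pyrimidine): 4 A→T, 16 C→G, 30 T→A.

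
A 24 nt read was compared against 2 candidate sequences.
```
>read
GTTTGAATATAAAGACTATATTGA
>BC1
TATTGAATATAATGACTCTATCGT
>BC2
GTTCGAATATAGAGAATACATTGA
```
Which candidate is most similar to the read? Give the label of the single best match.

Hamming distances to read — BC1: 6; BC2: 4.
Smallest is BC2 with 4 mismatches.

BC2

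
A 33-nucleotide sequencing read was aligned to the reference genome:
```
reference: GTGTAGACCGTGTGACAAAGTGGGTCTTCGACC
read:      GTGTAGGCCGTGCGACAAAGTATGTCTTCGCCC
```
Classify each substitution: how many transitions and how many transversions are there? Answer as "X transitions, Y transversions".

Transitions (purine↔purine or pyrimidine↔pyrimidine): 7 A→G, 13 T→C, 22 G→A.
Transversions (purine↔pyrimidine): 23 G→T, 31 A→C.

3 transitions, 2 transversions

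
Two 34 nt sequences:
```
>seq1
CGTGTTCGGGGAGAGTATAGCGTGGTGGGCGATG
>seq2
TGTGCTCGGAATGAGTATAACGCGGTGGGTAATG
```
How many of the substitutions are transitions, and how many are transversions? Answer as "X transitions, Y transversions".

8 transitions, 1 transversion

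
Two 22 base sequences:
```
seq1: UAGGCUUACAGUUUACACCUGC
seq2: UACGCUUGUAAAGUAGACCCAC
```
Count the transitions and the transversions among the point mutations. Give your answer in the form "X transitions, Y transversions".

Transitions (purine↔purine or pyrimidine↔pyrimidine): 8 A→G, 9 C→U, 11 G→A, 20 U→C, 21 G→A.
Transversions (purine↔pyrimidine): 3 G→C, 12 U→A, 13 U→G, 16 C→G.

5 transitions, 4 transversions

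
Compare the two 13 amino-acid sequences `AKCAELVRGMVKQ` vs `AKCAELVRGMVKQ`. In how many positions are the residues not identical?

0

No positions differ; the sequences are identical.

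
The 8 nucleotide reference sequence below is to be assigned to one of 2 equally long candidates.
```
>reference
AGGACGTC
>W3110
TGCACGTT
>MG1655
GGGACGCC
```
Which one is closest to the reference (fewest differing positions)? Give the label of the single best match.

MG1655

Hamming distances to reference — W3110: 3; MG1655: 2.
Smallest is MG1655 with 2 mismatches.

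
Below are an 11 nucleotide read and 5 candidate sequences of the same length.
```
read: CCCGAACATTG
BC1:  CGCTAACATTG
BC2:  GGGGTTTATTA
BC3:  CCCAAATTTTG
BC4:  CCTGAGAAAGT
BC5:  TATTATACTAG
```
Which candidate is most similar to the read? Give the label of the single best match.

BC1

BC1 differs at 2 bases; BC2 differs at 7 bases; BC3 differs at 3 bases; BC4 differs at 6 bases; BC5 differs at 8 bases. The closest is BC1.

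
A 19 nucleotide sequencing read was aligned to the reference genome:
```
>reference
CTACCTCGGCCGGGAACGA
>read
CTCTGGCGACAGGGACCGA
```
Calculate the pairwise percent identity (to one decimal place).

63.2%

7 positions differ (3, 4, 5, 6, 9, 11, 16), so 12 of 19 match: 12/19 = 63.16%.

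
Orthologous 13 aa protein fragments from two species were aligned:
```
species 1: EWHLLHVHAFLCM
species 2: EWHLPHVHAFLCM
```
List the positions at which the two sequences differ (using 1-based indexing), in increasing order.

Differences at position 5 (L→P).

5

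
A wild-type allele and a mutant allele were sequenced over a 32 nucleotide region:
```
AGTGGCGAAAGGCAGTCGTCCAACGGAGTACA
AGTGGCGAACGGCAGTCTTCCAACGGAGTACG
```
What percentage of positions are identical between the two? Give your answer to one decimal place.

Mismatches at positions 10, 18, 32 (1-based): 3 of 32.
Identical positions: 29/32 = 90.62% → 90.6%.

90.6%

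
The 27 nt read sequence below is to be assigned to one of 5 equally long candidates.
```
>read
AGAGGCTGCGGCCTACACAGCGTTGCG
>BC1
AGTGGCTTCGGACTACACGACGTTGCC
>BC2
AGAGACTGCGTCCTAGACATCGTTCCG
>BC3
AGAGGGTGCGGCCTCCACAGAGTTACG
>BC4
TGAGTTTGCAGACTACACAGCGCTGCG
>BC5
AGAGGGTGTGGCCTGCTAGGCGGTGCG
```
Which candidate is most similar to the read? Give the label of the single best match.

BC3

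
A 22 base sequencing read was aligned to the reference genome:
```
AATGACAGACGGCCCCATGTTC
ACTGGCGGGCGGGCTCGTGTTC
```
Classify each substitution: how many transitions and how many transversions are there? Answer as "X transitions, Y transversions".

5 transitions, 2 transversions

Mismatches (1-based):
position 2: A→C (purine→pyrimidine, transversion)
position 5: A→G (purine→purine, transition)
position 7: A→G (purine→purine, transition)
position 9: A→G (purine→purine, transition)
position 13: C→G (pyrimidine→purine, transversion)
position 15: C→T (pyrimidine→pyrimidine, transition)
position 17: A→G (purine→purine, transition)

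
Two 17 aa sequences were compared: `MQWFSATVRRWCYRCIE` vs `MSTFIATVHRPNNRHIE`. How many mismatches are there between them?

8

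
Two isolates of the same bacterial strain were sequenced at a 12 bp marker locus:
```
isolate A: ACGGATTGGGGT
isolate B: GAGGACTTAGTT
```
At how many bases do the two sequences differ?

6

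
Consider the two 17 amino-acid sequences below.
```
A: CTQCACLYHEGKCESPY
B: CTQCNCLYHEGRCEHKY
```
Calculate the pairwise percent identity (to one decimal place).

76.5%

Mismatches at positions 5, 12, 15, 16 (1-based): 4 of 17.
Identical positions: 13/17 = 76.47% → 76.5%.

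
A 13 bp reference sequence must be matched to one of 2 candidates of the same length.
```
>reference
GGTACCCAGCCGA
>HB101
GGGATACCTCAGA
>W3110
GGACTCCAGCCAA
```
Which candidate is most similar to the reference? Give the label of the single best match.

W3110

HB101 differs at 6 bases; W3110 differs at 4 bases. The closest is W3110.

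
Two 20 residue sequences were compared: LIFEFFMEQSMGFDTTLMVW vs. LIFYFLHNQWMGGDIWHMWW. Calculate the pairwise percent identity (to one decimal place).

50.0%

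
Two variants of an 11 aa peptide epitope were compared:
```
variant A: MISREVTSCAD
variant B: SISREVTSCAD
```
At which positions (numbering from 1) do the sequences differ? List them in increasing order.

1

Differences at position 1 (M→S).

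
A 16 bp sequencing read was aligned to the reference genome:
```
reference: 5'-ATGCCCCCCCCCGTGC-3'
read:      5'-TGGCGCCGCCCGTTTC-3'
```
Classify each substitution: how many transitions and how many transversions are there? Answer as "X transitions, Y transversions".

0 transitions, 7 transversions

Mismatches (1-based):
site 1: A→T (purine→pyrimidine, transversion)
site 2: T→G (pyrimidine→purine, transversion)
site 5: C→G (pyrimidine→purine, transversion)
site 8: C→G (pyrimidine→purine, transversion)
site 12: C→G (pyrimidine→purine, transversion)
site 13: G→T (purine→pyrimidine, transversion)
site 15: G→T (purine→pyrimidine, transversion)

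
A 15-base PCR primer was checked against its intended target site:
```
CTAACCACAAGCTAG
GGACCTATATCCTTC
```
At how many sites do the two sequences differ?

Comparing position by position, 9 sites differ: 1 (C/G), 2 (T/G), 4 (A/C), 6 (C/T), 8 (C/T), 10 (A/T), 11 (G/C), 14 (A/T), 15 (G/C).

9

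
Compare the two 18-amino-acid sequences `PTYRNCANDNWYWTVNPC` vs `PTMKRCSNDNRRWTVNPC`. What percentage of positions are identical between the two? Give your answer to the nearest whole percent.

6 positions differ (3, 4, 5, 7, 11, 12), so 12 of 18 match: 12/18 = 66.67%.

67%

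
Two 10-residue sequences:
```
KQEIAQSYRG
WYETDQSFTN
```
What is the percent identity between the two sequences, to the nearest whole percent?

30%

Mismatches at positions 1, 2, 4, 5, 8, 9, 10 (1-based): 7 of 10.
Identical positions: 3/10 = 30% → 30%.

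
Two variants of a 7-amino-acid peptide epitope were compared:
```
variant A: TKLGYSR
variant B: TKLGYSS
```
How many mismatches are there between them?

Comparing position by position, 1 residue differs: 7 (R/S).

1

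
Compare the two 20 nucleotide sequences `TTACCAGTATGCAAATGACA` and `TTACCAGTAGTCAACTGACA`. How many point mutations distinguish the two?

The sequences differ at sites 10, 11, 15 (1-based) — 3 in total.

3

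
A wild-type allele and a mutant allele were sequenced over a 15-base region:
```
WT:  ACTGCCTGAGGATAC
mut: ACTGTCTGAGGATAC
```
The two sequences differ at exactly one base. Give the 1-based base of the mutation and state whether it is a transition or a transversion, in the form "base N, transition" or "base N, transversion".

base 5, transition

Base 5 changes C→T. C is a pyrimidine and T is a pyrimidine, so this is a transition.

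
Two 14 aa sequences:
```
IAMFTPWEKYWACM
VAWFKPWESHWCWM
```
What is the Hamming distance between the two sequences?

The sequences differ at positions 1, 3, 5, 9, 10, 12, 13 (1-based) — 7 in total.

7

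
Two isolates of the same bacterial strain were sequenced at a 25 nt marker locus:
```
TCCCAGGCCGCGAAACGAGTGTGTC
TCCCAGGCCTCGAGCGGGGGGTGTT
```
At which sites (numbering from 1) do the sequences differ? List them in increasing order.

Scanning 1-based: 10: G/T; 14: A/G; 15: A/C; 16: C/G; 18: A/G; 20: T/G; 25: C/T.

10, 14, 15, 16, 18, 20, 25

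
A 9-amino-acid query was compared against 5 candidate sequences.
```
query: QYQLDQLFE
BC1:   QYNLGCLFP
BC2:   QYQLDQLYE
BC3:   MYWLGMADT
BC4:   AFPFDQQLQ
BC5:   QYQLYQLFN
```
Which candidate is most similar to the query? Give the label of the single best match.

BC2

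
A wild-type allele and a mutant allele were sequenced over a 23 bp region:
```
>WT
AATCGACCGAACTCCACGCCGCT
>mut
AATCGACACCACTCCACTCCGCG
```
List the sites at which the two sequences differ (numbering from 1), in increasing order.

8, 9, 10, 18, 23

Scanning 1-based: 8: C/A; 9: G/C; 10: A/C; 18: G/T; 23: T/G.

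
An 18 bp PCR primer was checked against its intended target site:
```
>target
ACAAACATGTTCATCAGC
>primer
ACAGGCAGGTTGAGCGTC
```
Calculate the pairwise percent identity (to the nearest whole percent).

61%

Mismatches at positions 4, 5, 8, 12, 14, 16, 17 (1-based): 7 of 18.
Identical positions: 11/18 = 61.11% → 61%.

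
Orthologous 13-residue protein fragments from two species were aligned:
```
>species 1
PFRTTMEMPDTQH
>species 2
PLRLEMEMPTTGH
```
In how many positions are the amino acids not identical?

5

Mismatches (1-based): position 2: F→L; position 4: T→L; position 5: T→E; position 10: D→T; position 12: Q→G.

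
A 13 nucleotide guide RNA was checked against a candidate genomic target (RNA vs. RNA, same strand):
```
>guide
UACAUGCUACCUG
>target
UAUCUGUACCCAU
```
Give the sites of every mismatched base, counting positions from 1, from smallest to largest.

3, 4, 7, 8, 9, 12, 13

Differences at site 3 (C→U), site 4 (A→C), site 7 (C→U), site 8 (U→A), site 9 (A→C), site 12 (U→A), site 13 (G→U).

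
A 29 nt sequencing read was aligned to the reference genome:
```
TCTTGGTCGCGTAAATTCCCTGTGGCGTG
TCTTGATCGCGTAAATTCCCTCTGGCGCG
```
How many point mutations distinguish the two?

The sequences differ at bases 6, 22, 28 (1-based) — 3 in total.

3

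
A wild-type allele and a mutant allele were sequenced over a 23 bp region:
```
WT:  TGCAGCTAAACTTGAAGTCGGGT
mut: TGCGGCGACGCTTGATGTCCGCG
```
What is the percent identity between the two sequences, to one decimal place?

65.2%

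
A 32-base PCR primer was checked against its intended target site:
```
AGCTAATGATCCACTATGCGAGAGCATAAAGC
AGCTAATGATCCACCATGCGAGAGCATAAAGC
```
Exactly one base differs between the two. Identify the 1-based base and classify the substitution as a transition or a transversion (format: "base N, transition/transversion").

base 15, transition

The sequences differ only at base 15: T→C (pyrimidine→pyrimidine), a transition.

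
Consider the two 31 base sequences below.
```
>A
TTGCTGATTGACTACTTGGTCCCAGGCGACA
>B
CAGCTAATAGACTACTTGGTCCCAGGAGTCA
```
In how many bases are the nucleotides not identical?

6

Comparing position by position, 6 bases differ: 1 (T/C), 2 (T/A), 6 (G/A), 9 (T/A), 27 (C/A), 29 (A/T).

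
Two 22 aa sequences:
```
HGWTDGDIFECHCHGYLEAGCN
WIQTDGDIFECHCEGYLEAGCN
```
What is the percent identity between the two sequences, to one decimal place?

81.8%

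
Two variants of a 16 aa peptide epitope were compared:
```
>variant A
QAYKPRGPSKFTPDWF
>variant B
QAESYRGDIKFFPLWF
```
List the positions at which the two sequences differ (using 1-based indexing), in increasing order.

Differences at position 3 (Y→E), position 4 (K→S), position 5 (P→Y), position 8 (P→D), position 9 (S→I), position 12 (T→F), position 14 (D→L).

3, 4, 5, 8, 9, 12, 14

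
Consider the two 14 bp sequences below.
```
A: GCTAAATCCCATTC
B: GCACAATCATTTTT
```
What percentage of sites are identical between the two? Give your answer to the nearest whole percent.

57%

6 positions differ (3, 4, 9, 10, 11, 14), so 8 of 14 match: 8/14 = 57.14%.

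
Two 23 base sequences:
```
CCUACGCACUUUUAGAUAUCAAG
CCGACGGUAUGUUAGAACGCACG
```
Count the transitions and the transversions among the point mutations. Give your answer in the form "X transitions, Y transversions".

Mismatches (1-based):
site 3: U→G (pyrimidine→purine, transversion)
site 7: C→G (pyrimidine→purine, transversion)
site 8: A→U (purine→pyrimidine, transversion)
site 9: C→A (pyrimidine→purine, transversion)
site 11: U→G (pyrimidine→purine, transversion)
site 17: U→A (pyrimidine→purine, transversion)
site 18: A→C (purine→pyrimidine, transversion)
site 19: U→G (pyrimidine→purine, transversion)
site 22: A→C (purine→pyrimidine, transversion)

0 transitions, 9 transversions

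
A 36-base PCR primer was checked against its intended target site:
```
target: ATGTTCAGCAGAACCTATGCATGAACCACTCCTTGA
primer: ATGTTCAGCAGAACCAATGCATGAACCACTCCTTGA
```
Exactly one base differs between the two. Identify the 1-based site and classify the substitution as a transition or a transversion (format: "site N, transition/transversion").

site 16, transversion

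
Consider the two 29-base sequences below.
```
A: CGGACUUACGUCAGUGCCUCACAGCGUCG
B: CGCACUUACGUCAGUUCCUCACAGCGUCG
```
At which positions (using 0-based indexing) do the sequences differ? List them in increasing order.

2, 15

Scanning 0-based: 2: G/C; 15: G/U.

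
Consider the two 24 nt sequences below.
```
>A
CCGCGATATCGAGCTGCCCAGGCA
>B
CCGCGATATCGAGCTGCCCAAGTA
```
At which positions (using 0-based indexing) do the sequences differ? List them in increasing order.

Differences at position 20 (G→A), position 22 (C→T).

20, 22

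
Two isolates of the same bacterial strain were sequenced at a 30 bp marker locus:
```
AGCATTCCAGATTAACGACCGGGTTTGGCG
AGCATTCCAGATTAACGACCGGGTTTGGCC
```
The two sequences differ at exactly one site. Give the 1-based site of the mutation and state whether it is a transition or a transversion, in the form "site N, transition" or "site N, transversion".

The sequences differ only at site 30: G→C (purine→pyrimidine), a transversion.

site 30, transversion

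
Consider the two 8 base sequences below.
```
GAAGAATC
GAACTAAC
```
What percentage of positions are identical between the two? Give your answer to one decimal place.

62.5%

Mismatches at positions 4, 5, 7 (1-based): 3 of 8.
Identical positions: 5/8 = 62.5% → 62.5%.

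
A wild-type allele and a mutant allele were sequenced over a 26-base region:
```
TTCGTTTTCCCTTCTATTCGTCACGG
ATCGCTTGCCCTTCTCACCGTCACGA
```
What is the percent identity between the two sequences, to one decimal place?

7 positions differ (1, 5, 8, 16, 17, 18, 26), so 19 of 26 match: 19/26 = 73.08%.

73.1%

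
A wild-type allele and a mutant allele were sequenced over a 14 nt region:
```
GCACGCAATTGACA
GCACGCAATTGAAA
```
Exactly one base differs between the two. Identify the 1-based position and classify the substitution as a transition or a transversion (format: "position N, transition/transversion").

Position 13 changes C→A. C is a pyrimidine and A is a purine, so this is a transversion.

position 13, transversion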